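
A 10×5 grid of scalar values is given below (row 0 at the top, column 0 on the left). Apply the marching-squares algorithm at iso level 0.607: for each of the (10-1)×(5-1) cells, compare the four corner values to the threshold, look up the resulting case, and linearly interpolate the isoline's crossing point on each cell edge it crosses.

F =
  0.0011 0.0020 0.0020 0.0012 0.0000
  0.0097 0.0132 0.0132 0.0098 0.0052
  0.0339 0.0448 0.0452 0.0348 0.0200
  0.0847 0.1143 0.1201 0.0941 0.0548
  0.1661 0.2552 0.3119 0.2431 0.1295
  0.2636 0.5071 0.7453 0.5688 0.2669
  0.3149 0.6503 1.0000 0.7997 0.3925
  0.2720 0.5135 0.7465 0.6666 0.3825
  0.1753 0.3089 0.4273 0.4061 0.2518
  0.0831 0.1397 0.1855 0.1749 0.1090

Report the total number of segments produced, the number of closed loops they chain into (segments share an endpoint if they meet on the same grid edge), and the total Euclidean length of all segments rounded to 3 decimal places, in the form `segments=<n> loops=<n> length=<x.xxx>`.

segments=12 loops=1 length=8.125

cell (4,1): code 0100 → (4.681,2.000)–(5.000,1.419)
cell (4,2): code 1000 → (5.000,2.784)–(4.681,2.000)
cell (5,0): code 0100 → (5.698,1.000)–(6.000,0.871)
cell (5,1): code 1110 → (5.000,1.419)–(5.698,1.000)
cell (5,2): code 1101 → (5.165,3.000)–(5.000,2.784)
cell (5,3): code 1000 → (6.000,3.473)–(5.165,3.000)
cell (6,0): code 0010 → (6.000,0.871)–(6.317,1.000)
cell (6,1): code 0111 → (6.317,1.000)–(7.000,1.401)
cell (6,3): code 1001 → (7.000,3.210)–(6.000,3.473)
cell (7,1): code 0010 → (7.000,1.401)–(7.437,2.000)
cell (7,2): code 0011 → (7.437,2.000)–(7.229,3.000)
cell (7,3): code 0001 → (7.229,3.000)–(7.000,3.210)
total: 12 segments, chained into 1 closed loop(s), length Σ = 8.124800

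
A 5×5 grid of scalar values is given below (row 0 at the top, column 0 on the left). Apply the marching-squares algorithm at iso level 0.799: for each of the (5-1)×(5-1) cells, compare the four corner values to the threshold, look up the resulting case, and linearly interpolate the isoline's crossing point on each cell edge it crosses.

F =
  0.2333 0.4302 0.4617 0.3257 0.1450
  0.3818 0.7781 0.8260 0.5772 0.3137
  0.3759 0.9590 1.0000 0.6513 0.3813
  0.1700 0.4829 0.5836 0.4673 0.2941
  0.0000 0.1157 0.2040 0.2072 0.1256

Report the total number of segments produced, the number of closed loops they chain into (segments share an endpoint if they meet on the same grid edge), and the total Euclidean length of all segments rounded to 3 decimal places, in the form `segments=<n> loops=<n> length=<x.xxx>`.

segments=8 loops=1 length=5.378

cell (0,1): code 0100 → (0.926,2.000)–(1.000,1.436)
cell (0,2): code 1000 → (1.000,2.109)–(0.926,2.000)
cell (1,0): code 0100 → (1.116,1.000)–(2.000,0.726)
cell (1,1): code 1110 → (1.000,1.436)–(1.116,1.000)
cell (1,2): code 1001 → (2.000,2.576)–(1.000,2.109)
cell (2,0): code 0010 → (2.000,0.726)–(2.336,1.000)
cell (2,1): code 0011 → (2.336,1.000)–(2.483,2.000)
cell (2,2): code 0001 → (2.483,2.000)–(2.000,2.576)
total: 8 segments, chained into 1 closed loop(s), length Σ = 5.377810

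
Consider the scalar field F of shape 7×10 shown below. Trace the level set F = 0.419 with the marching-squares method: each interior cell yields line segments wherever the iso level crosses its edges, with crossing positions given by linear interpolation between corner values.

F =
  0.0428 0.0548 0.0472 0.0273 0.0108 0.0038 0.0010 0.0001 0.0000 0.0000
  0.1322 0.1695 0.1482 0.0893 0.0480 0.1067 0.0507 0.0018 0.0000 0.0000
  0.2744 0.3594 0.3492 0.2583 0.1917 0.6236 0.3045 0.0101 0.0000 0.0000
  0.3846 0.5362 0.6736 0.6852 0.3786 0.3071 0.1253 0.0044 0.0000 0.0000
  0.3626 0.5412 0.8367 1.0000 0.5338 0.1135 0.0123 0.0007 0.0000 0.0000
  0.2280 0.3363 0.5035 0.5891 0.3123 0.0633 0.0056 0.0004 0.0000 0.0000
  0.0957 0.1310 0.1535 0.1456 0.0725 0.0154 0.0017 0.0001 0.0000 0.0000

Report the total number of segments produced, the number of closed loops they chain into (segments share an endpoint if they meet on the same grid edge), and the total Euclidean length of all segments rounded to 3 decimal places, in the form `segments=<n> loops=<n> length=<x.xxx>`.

segments=18 loops=2 length=14.318

cell (1,4): code 0100 → (1.604,5.000)–(2.000,4.526)
cell (1,5): code 1000 → (2.000,5.641)–(1.604,5.000)
cell (2,0): code 0100 → (2.337,1.000)–(3.000,0.227)
cell (2,1): code 1100 → (2.215,2.000)–(2.337,1.000)
cell (2,2): code 1100 → (2.376,3.000)–(2.215,2.000)
cell (2,3): code 1000 → (3.000,3.868)–(2.376,3.000)
cell (2,4): code 0010 → (2.000,4.526)–(2.646,5.000)
cell (2,5): code 0001 → (2.646,5.000)–(2.000,5.641)
cell (3,0): code 0110 → (3.000,0.227)–(4.000,0.316)
cell (3,3): code 1101 → (3.260,4.000)–(3.000,3.868)
cell (3,4): code 1000 → (4.000,4.273)–(3.260,4.000)
cell (4,0): code 0010 → (4.000,0.316)–(4.596,1.000)
cell (4,1): code 0111 → (4.596,1.000)–(5.000,1.495)
cell (4,3): code 1011 → (5.000,3.615)–(4.518,4.000)
cell (4,4): code 0001 → (4.518,4.000)–(4.000,4.273)
cell (5,1): code 0010 → (5.000,1.495)–(5.241,2.000)
cell (5,2): code 0011 → (5.241,2.000)–(5.384,3.000)
cell (5,3): code 0001 → (5.384,3.000)–(5.000,3.615)
total: 18 segments, chained into 2 closed loop(s), length Σ = 14.318022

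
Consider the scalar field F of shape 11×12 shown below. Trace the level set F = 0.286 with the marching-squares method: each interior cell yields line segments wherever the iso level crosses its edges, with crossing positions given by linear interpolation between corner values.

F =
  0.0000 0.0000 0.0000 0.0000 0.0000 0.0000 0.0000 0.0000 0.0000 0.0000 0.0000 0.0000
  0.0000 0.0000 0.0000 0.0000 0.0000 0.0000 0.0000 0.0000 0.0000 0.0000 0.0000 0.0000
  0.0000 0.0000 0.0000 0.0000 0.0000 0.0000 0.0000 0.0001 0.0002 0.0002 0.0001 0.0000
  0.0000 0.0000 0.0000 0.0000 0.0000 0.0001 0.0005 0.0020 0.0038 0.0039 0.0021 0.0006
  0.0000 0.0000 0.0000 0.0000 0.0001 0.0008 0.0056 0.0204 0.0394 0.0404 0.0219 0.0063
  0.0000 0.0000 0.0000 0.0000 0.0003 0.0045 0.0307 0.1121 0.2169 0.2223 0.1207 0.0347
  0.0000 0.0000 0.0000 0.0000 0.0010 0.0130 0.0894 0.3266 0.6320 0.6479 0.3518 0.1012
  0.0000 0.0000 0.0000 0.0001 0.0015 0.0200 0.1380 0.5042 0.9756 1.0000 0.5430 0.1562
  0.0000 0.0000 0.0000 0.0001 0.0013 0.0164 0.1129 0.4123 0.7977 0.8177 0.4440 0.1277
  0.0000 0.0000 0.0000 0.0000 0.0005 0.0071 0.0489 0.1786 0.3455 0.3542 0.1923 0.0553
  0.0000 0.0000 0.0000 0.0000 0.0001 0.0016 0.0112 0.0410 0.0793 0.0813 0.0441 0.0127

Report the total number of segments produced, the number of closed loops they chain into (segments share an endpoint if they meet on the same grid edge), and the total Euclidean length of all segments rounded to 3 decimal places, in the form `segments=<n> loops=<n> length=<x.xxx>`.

segments=16 loops=1 length=13.051

cell (5,6): code 0100 → (5.811,7.000)–(6.000,6.829)
cell (5,7): code 1100 → (5.166,8.000)–(5.811,7.000)
cell (5,8): code 1100 → (5.150,9.000)–(5.166,8.000)
cell (5,9): code 1100 → (5.715,10.000)–(5.150,9.000)
cell (5,10): code 1000 → (6.000,10.263)–(5.715,10.000)
cell (6,6): code 0110 → (6.000,6.829)–(7.000,6.404)
cell (6,10): code 1001 → (7.000,10.664)–(6.000,10.263)
cell (7,6): code 0110 → (7.000,6.404)–(8.000,6.578)
cell (7,10): code 1001 → (8.000,10.500)–(7.000,10.664)
cell (8,6): code 0010 → (8.000,6.578)–(8.540,7.000)
cell (8,7): code 0111 → (8.540,7.000)–(9.000,7.643)
cell (8,9): code 1011 → (9.000,9.421)–(8.628,10.000)
cell (8,10): code 0001 → (8.628,10.000)–(8.000,10.500)
cell (9,7): code 0010 → (9.000,7.643)–(9.224,8.000)
cell (9,8): code 0011 → (9.224,8.000)–(9.250,9.000)
cell (9,9): code 0001 → (9.250,9.000)–(9.000,9.421)
total: 16 segments, chained into 1 closed loop(s), length Σ = 13.051412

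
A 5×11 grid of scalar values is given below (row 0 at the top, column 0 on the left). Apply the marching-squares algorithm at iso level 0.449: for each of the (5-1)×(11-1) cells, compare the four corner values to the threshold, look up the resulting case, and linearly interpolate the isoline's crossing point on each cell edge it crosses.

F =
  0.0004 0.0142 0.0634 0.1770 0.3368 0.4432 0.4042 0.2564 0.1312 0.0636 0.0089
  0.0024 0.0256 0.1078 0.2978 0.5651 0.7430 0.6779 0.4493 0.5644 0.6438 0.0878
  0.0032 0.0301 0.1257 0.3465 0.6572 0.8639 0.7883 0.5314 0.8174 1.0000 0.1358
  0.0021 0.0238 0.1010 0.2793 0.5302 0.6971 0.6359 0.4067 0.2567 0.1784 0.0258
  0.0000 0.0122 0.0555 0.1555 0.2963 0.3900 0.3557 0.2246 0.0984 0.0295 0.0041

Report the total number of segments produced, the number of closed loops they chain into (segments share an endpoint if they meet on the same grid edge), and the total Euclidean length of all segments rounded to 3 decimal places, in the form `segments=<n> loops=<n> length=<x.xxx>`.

cell (0,3): code 0100 → (0.491,4.000)–(1.000,3.566)
cell (0,4): code 1100 → (0.019,5.000)–(0.491,4.000)
cell (0,5): code 1100 → (0.164,6.000)–(0.019,5.000)
cell (0,6): code 1100 → (0.998,7.000)–(0.164,6.000)
cell (0,7): code 1100 → (0.734,8.000)–(0.998,7.000)
cell (0,8): code 1100 → (0.664,9.000)–(0.734,8.000)
cell (0,9): code 1000 → (1.000,9.350)–(0.664,9.000)
cell (1,3): code 0110 → (1.000,3.566)–(2.000,3.330)
cell (1,9): code 1001 → (2.000,9.638)–(1.000,9.350)
cell (2,3): code 0110 → (2.000,3.330)–(3.000,3.676)
cell (2,6): code 1011 → (3.000,6.815)–(2.661,7.000)
cell (2,7): code 0011 → (2.661,7.000)–(2.657,8.000)
cell (2,8): code 0011 → (2.657,8.000)–(2.671,9.000)
cell (2,9): code 0001 → (2.671,9.000)–(2.000,9.638)
cell (3,3): code 0010 → (3.000,3.676)–(3.347,4.000)
cell (3,4): code 0011 → (3.347,4.000)–(3.808,5.000)
cell (3,5): code 0011 → (3.808,5.000)–(3.667,6.000)
cell (3,6): code 0001 → (3.667,6.000)–(3.000,6.815)
total: 18 segments, chained into 1 closed loop(s), length Σ = 16.686551

segments=18 loops=1 length=16.687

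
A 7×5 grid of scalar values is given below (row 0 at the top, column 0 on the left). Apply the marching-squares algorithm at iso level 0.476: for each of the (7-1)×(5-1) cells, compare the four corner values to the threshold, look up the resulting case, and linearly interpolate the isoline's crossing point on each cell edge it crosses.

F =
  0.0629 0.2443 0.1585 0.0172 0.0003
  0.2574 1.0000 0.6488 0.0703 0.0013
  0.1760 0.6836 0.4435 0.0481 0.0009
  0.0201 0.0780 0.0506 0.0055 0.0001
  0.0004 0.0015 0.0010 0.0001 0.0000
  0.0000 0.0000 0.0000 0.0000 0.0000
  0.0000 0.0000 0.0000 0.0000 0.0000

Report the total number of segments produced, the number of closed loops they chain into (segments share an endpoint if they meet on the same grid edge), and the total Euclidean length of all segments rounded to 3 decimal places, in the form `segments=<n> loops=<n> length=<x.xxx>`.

segments=8 loops=1 length=6.116

cell (0,0): code 0100 → (0.307,1.000)–(1.000,0.294)
cell (0,1): code 1100 → (0.648,2.000)–(0.307,1.000)
cell (0,2): code 1000 → (1.000,2.299)–(0.648,2.000)
cell (1,0): code 0110 → (1.000,0.294)–(2.000,0.591)
cell (1,1): code 1011 → (2.000,1.865)–(1.842,2.000)
cell (1,2): code 0001 → (1.842,2.000)–(1.000,2.299)
cell (2,0): code 0010 → (2.000,0.591)–(2.343,1.000)
cell (2,1): code 0001 → (2.343,1.000)–(2.000,1.865)
total: 8 segments, chained into 1 closed loop(s), length Σ = 6.116064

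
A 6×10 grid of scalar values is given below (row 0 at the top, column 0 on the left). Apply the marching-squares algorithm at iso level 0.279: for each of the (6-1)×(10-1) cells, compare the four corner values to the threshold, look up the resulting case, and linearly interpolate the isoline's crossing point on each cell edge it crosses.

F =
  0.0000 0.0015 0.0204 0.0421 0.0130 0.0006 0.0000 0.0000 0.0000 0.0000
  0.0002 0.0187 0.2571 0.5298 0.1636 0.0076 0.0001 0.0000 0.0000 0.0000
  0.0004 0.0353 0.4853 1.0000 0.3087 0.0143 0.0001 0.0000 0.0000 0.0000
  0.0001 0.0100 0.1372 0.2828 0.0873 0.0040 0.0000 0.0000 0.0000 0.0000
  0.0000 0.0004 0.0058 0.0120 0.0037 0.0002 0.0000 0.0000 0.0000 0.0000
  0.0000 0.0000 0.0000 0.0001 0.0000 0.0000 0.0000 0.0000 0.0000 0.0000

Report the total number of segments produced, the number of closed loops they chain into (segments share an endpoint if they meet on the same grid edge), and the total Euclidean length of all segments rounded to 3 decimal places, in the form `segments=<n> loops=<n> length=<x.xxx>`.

segments=12 loops=1 length=7.467

cell (0,2): code 0100 → (0.486,3.000)–(1.000,2.080)
cell (0,3): code 1000 → (1.000,3.685)–(0.486,3.000)
cell (1,1): code 0100 → (1.096,2.000)–(2.000,1.542)
cell (1,2): code 1110 → (1.000,2.080)–(1.096,2.000)
cell (1,3): code 1101 → (1.795,4.000)–(1.000,3.685)
cell (1,4): code 1000 → (2.000,4.101)–(1.795,4.000)
cell (2,1): code 0010 → (2.000,1.542)–(2.593,2.000)
cell (2,2): code 0111 → (2.593,2.000)–(3.000,2.974)
cell (2,3): code 1011 → (3.000,3.019)–(2.134,4.000)
cell (2,4): code 0001 → (2.134,4.000)–(2.000,4.101)
cell (3,2): code 0010 → (3.000,2.974)–(3.014,3.000)
cell (3,3): code 0001 → (3.014,3.000)–(3.000,3.019)
total: 12 segments, chained into 1 closed loop(s), length Σ = 7.467094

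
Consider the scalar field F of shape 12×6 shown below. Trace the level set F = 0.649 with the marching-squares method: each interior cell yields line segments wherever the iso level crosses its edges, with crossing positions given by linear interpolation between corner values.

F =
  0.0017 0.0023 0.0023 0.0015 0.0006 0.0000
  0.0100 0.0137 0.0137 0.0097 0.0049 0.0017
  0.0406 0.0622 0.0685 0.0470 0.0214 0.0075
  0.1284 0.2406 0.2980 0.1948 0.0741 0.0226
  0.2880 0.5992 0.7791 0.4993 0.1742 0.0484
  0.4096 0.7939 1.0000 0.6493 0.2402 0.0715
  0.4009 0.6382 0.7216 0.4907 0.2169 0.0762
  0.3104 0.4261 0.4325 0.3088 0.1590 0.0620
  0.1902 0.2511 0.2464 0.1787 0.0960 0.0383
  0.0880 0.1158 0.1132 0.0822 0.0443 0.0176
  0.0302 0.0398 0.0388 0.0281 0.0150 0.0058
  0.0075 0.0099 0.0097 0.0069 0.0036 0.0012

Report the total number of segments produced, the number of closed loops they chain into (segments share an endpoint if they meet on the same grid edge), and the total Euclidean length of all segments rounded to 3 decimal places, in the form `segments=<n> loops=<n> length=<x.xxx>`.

segments=12 loops=1 length=7.328

cell (3,1): code 0100 → (3.730,2.000)–(4.000,1.277)
cell (3,2): code 1000 → (4.000,2.465)–(3.730,2.000)
cell (4,0): code 0100 → (4.256,1.000)–(5.000,0.623)
cell (4,1): code 1110 → (4.000,1.277)–(4.256,1.000)
cell (4,2): code 1101 → (4.998,3.000)–(4.000,2.465)
cell (4,3): code 1000 → (5.000,3.001)–(4.998,3.000)
cell (5,0): code 0010 → (5.000,0.623)–(5.931,1.000)
cell (5,1): code 0111 → (5.931,1.000)–(6.000,1.129)
cell (5,2): code 1011 → (6.000,2.314)–(5.002,3.000)
cell (5,3): code 0001 → (5.002,3.000)–(5.000,3.001)
cell (6,1): code 0010 → (6.000,1.129)–(6.251,2.000)
cell (6,2): code 0001 → (6.251,2.000)–(6.000,2.314)
total: 12 segments, chained into 1 closed loop(s), length Σ = 7.327993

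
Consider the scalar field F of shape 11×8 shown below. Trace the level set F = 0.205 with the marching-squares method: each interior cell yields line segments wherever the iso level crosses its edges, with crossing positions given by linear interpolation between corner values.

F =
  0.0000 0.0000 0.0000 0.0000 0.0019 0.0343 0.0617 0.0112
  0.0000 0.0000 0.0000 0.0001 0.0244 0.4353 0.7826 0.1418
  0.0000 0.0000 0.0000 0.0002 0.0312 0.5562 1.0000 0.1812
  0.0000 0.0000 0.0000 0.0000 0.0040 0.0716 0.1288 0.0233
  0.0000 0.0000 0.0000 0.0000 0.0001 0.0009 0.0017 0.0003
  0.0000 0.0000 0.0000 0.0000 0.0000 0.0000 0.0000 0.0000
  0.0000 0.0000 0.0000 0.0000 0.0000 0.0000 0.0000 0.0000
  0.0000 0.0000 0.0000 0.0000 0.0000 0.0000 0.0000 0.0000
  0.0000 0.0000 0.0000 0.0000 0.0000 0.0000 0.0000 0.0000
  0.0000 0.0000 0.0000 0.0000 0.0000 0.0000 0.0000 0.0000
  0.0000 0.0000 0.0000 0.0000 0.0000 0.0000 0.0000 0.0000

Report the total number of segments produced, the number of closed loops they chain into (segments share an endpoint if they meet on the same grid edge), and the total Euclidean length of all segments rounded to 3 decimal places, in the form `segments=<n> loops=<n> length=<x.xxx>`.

cell (0,4): code 0100 → (0.426,5.000)–(1.000,4.440)
cell (0,5): code 1100 → (0.199,6.000)–(0.426,5.000)
cell (0,6): code 1000 → (1.000,6.901)–(0.199,6.000)
cell (1,4): code 0110 → (1.000,4.440)–(2.000,4.331)
cell (1,6): code 1001 → (2.000,6.971)–(1.000,6.901)
cell (2,4): code 0010 → (2.000,4.331)–(2.725,5.000)
cell (2,5): code 0011 → (2.725,5.000)–(2.913,6.000)
cell (2,6): code 0001 → (2.913,6.000)–(2.000,6.971)
total: 8 segments, chained into 1 closed loop(s), length Σ = 8.378379

segments=8 loops=1 length=8.378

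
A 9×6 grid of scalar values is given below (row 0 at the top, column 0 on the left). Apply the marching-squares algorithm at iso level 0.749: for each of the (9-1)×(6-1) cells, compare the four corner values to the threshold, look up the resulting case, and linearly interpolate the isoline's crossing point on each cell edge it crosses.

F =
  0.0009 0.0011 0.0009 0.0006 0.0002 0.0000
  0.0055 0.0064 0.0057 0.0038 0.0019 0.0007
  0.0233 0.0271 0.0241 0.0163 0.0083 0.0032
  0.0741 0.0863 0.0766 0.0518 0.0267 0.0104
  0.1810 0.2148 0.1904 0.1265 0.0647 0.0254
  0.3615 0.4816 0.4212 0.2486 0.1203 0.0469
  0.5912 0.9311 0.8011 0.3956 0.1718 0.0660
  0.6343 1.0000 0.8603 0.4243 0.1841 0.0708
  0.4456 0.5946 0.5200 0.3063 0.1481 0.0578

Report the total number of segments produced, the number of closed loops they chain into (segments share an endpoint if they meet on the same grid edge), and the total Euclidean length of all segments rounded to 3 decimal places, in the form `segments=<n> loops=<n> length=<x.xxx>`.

segments=8 loops=1 length=6.295

cell (5,0): code 0100 → (5.595,1.000)–(6.000,0.464)
cell (5,1): code 1100 → (5.863,2.000)–(5.595,1.000)
cell (5,2): code 1000 → (6.000,2.128)–(5.863,2.000)
cell (6,0): code 0110 → (6.000,0.464)–(7.000,0.314)
cell (6,2): code 1001 → (7.000,2.255)–(6.000,2.128)
cell (7,0): code 0010 → (7.000,0.314)–(7.619,1.000)
cell (7,1): code 0011 → (7.619,1.000)–(7.327,2.000)
cell (7,2): code 0001 → (7.327,2.000)–(7.000,2.255)
total: 8 segments, chained into 1 closed loop(s), length Σ = 6.295187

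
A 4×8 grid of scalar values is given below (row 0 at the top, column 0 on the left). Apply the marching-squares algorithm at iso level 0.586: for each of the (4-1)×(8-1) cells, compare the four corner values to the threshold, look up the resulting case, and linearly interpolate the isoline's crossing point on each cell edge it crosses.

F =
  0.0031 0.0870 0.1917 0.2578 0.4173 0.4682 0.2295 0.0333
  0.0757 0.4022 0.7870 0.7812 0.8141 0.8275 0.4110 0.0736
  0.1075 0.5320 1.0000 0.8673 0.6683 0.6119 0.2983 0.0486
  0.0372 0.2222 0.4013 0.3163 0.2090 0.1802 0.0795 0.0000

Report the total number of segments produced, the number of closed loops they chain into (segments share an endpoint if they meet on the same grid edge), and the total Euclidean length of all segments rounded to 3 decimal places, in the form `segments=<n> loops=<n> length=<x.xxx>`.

cell (0,1): code 0100 → (0.662,2.000)–(1.000,1.478)
cell (0,2): code 1100 → (0.627,3.000)–(0.662,2.000)
cell (0,3): code 1100 → (0.425,4.000)–(0.627,3.000)
cell (0,4): code 1100 → (0.328,5.000)–(0.425,4.000)
cell (0,5): code 1000 → (1.000,5.580)–(0.328,5.000)
cell (1,1): code 0110 → (1.000,1.478)–(2.000,1.115)
cell (1,5): code 1001 → (2.000,5.083)–(1.000,5.580)
cell (2,1): code 0010 → (2.000,1.115)–(2.691,2.000)
cell (2,2): code 0011 → (2.691,2.000)–(2.511,3.000)
cell (2,3): code 0011 → (2.511,3.000)–(2.179,4.000)
cell (2,4): code 0011 → (2.179,4.000)–(2.060,5.000)
cell (2,5): code 0001 → (2.060,5.000)–(2.000,5.083)
total: 12 segments, chained into 1 closed loop(s), length Σ = 11.017261

segments=12 loops=1 length=11.017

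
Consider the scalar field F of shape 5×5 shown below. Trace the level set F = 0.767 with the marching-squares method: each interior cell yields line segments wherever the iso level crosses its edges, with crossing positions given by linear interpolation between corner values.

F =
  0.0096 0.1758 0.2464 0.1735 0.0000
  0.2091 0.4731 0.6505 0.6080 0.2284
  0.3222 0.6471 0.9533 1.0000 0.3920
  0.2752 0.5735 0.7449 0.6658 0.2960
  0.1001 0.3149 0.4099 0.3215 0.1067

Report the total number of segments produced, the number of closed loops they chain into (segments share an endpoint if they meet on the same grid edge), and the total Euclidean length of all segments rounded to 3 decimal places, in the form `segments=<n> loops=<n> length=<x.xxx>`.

segments=6 loops=1 length=5.469

cell (1,1): code 0100 → (1.385,2.000)–(2.000,1.392)
cell (1,2): code 1100 → (1.406,3.000)–(1.385,2.000)
cell (1,3): code 1000 → (2.000,3.383)–(1.406,3.000)
cell (2,1): code 0010 → (2.000,1.392)–(2.894,2.000)
cell (2,2): code 0011 → (2.894,2.000)–(2.697,3.000)
cell (2,3): code 0001 → (2.697,3.000)–(2.000,3.383)
total: 6 segments, chained into 1 closed loop(s), length Σ = 5.468826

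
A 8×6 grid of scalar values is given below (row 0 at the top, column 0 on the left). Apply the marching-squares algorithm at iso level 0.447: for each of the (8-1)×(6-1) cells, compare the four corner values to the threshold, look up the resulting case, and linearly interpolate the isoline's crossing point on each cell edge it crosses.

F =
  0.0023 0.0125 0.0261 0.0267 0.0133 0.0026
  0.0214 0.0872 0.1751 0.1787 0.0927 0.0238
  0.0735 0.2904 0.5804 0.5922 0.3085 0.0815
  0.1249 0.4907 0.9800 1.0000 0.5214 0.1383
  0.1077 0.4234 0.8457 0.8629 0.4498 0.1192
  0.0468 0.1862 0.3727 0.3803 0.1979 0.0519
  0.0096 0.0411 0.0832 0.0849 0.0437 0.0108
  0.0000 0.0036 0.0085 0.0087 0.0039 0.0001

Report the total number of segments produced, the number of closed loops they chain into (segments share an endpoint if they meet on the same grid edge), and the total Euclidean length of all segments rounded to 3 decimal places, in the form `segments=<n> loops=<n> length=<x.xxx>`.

segments=14 loops=1 length=10.224

cell (1,1): code 0100 → (1.671,2.000)–(2.000,1.540)
cell (1,2): code 1100 → (1.649,3.000)–(1.671,2.000)
cell (1,3): code 1000 → (2.000,3.512)–(1.649,3.000)
cell (2,0): code 0100 → (2.782,1.000)–(3.000,0.881)
cell (2,1): code 1110 → (2.000,1.540)–(2.782,1.000)
cell (2,3): code 1101 → (2.651,4.000)–(2.000,3.512)
cell (2,4): code 1000 → (3.000,4.194)–(2.651,4.000)
cell (3,0): code 0010 → (3.000,0.881)–(3.649,1.000)
cell (3,1): code 0111 → (3.649,1.000)–(4.000,1.056)
cell (3,4): code 1001 → (4.000,4.008)–(3.000,4.194)
cell (4,1): code 0010 → (4.000,1.056)–(4.843,2.000)
cell (4,2): code 0011 → (4.843,2.000)–(4.862,3.000)
cell (4,3): code 0011 → (4.862,3.000)–(4.011,4.000)
cell (4,4): code 0001 → (4.011,4.000)–(4.000,4.008)
total: 14 segments, chained into 1 closed loop(s), length Σ = 10.223729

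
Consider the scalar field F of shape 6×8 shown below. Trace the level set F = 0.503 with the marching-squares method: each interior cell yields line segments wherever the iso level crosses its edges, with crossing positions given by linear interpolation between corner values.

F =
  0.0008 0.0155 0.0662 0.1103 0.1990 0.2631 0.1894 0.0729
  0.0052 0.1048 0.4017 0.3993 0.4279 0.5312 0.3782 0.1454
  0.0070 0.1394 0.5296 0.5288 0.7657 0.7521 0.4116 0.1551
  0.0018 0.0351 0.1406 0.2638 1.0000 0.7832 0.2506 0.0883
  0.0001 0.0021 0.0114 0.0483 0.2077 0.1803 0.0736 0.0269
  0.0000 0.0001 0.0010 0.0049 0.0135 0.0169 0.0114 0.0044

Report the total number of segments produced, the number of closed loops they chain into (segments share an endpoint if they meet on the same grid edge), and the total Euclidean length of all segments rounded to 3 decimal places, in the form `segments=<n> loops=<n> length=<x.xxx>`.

segments=14 loops=1 length=10.493

cell (0,4): code 0100 → (0.895,5.000)–(1.000,4.727)
cell (0,5): code 1000 → (1.000,5.184)–(0.895,5.000)
cell (1,1): code 0100 → (1.792,2.000)–(2.000,1.932)
cell (1,2): code 1100 → (1.801,3.000)–(1.792,2.000)
cell (1,3): code 1100 → (1.222,4.000)–(1.801,3.000)
cell (1,4): code 1110 → (1.000,4.727)–(1.222,4.000)
cell (1,5): code 1001 → (2.000,5.732)–(1.000,5.184)
cell (2,1): code 0010 → (2.000,1.932)–(2.068,2.000)
cell (2,2): code 0011 → (2.068,2.000)–(2.097,3.000)
cell (2,3): code 0111 → (2.097,3.000)–(3.000,3.325)
cell (2,5): code 1001 → (3.000,5.526)–(2.000,5.732)
cell (3,3): code 0010 → (3.000,3.325)–(3.627,4.000)
cell (3,4): code 0011 → (3.627,4.000)–(3.465,5.000)
cell (3,5): code 0001 → (3.465,5.000)–(3.000,5.526)
total: 14 segments, chained into 1 closed loop(s), length Σ = 10.492962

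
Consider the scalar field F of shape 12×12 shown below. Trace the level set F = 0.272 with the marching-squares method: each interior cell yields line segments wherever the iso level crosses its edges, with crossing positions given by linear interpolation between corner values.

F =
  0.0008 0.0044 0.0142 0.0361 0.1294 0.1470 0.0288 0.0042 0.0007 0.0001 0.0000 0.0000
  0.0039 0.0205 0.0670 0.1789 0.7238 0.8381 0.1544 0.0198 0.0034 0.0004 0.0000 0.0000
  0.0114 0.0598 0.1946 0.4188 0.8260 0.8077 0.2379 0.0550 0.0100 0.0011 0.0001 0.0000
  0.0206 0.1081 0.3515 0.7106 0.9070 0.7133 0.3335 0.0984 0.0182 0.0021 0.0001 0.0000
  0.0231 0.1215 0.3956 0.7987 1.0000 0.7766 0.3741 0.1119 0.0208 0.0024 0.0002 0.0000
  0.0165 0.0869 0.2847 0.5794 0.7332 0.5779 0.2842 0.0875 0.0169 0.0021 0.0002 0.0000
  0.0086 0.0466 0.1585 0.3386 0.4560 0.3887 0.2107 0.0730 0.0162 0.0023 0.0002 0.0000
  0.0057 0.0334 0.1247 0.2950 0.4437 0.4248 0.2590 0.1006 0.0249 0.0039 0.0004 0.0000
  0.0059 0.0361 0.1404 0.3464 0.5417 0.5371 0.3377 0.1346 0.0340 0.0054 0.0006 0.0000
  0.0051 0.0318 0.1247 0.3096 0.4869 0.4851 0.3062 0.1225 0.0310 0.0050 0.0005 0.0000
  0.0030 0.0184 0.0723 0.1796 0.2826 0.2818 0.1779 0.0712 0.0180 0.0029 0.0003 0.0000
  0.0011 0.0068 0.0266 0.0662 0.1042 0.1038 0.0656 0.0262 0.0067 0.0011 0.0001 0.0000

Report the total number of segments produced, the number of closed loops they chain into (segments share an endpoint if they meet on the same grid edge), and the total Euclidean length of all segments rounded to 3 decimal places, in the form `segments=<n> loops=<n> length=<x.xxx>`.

segments=32 loops=1 length=24.720

cell (0,3): code 0100 → (0.240,4.000)–(1.000,3.171)
cell (0,4): code 1100 → (0.181,5.000)–(0.240,4.000)
cell (0,5): code 1000 → (1.000,5.828)–(0.181,5.000)
cell (1,2): code 0100 → (1.388,3.000)–(2.000,2.345)
cell (1,3): code 1110 → (1.000,3.171)–(1.388,3.000)
cell (1,5): code 1001 → (2.000,5.940)–(1.000,5.828)
cell (2,1): code 0100 → (2.493,2.000)–(3.000,1.673)
cell (2,2): code 1110 → (2.000,2.345)–(2.493,2.000)
cell (2,5): code 1101 → (2.357,6.000)–(2.000,5.940)
cell (2,6): code 1000 → (3.000,6.262)–(2.357,6.000)
cell (3,1): code 0110 → (3.000,1.673)–(4.000,1.549)
cell (3,6): code 1001 → (4.000,6.389)–(3.000,6.262)
cell (4,1): code 0110 → (4.000,1.549)–(5.000,1.936)
cell (4,6): code 1001 → (5.000,6.062)–(4.000,6.389)
cell (5,1): code 0010 → (5.000,1.936)–(5.101,2.000)
cell (5,2): code 0111 → (5.101,2.000)–(6.000,2.630)
cell (5,5): code 1011 → (6.000,5.656)–(5.166,6.000)
cell (5,6): code 0001 → (5.166,6.000)–(5.000,6.062)
cell (6,2): code 0110 → (6.000,2.630)–(7.000,2.865)
cell (6,5): code 1001 → (7.000,5.922)–(6.000,5.656)
cell (7,2): code 0110 → (7.000,2.865)–(8.000,2.639)
cell (7,5): code 1101 → (7.165,6.000)–(7.000,5.922)
cell (7,6): code 1000 → (8.000,6.323)–(7.165,6.000)
cell (8,2): code 0110 → (8.000,2.639)–(9.000,2.797)
cell (8,6): code 1001 → (9.000,6.186)–(8.000,6.323)
cell (9,2): code 0010 → (9.000,2.797)–(9.289,3.000)
cell (9,3): code 0111 → (9.289,3.000)–(10.000,3.897)
cell (9,5): code 1011 → (10.000,5.094)–(9.267,6.000)
cell (9,6): code 0001 → (9.267,6.000)–(9.000,6.186)
cell (10,3): code 0010 → (10.000,3.897)–(10.059,4.000)
cell (10,4): code 0011 → (10.059,4.000)–(10.055,5.000)
cell (10,5): code 0001 → (10.055,5.000)–(10.000,5.094)
total: 32 segments, chained into 1 closed loop(s), length Σ = 24.719962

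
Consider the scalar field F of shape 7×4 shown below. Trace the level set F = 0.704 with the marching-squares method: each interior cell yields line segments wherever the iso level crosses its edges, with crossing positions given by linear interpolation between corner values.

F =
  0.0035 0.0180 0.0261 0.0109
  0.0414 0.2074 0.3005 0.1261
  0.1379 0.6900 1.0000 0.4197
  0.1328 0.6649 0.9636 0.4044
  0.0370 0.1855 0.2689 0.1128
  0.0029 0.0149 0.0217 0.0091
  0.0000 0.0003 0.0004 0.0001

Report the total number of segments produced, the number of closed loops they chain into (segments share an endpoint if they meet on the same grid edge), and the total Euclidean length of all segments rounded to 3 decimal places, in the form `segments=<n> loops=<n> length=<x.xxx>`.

cell (1,1): code 0100 → (1.577,2.000)–(2.000,1.045)
cell (1,2): code 1000 → (2.000,2.510)–(1.577,2.000)
cell (2,1): code 0110 → (2.000,1.045)–(3.000,1.131)
cell (2,2): code 1001 → (3.000,2.464)–(2.000,2.510)
cell (3,1): code 0010 → (3.000,1.131)–(3.374,2.000)
cell (3,2): code 0001 → (3.374,2.000)–(3.000,2.464)
total: 6 segments, chained into 1 closed loop(s), length Σ = 5.253861

segments=6 loops=1 length=5.254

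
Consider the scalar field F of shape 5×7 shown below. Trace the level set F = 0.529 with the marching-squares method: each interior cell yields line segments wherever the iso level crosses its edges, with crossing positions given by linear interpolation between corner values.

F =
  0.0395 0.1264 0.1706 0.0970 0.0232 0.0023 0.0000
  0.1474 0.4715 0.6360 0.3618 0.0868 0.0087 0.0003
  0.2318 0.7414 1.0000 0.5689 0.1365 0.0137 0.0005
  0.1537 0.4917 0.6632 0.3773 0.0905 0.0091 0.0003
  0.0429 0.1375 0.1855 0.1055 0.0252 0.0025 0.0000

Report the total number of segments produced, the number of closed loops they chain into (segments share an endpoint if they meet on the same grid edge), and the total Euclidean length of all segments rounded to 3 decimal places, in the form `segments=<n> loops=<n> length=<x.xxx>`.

cell (0,1): code 0100 → (0.770,2.000)–(1.000,1.350)
cell (0,2): code 1000 → (1.000,2.390)–(0.770,2.000)
cell (1,0): code 0100 → (1.213,1.000)–(2.000,0.583)
cell (1,1): code 1110 → (1.000,1.350)–(1.213,1.000)
cell (1,2): code 1101 → (1.807,3.000)–(1.000,2.390)
cell (1,3): code 1000 → (2.000,3.092)–(1.807,3.000)
cell (2,0): code 0010 → (2.000,0.583)–(2.851,1.000)
cell (2,1): code 0111 → (2.851,1.000)–(3.000,1.217)
cell (2,2): code 1011 → (3.000,2.469)–(2.208,3.000)
cell (2,3): code 0001 → (2.208,3.000)–(2.000,3.092)
cell (3,1): code 0010 → (3.000,1.217)–(3.281,2.000)
cell (3,2): code 0001 → (3.281,2.000)–(3.000,2.469)
total: 12 segments, chained into 1 closed loop(s), length Σ = 7.438468

segments=12 loops=1 length=7.438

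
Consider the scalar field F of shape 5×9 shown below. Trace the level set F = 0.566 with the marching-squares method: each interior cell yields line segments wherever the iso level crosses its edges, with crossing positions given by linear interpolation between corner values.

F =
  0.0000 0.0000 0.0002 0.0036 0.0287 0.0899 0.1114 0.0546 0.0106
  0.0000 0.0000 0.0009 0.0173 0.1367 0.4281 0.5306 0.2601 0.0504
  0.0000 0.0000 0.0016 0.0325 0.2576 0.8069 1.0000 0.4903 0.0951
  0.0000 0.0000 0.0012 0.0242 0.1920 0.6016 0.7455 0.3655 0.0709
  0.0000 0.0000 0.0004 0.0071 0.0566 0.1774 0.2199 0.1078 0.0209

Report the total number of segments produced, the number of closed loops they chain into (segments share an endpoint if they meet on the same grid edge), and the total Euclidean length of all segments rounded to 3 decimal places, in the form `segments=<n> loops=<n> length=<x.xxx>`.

segments=8 loops=1 length=6.936

cell (1,4): code 0100 → (1.364,5.000)–(2.000,4.561)
cell (1,5): code 1100 → (1.075,6.000)–(1.364,5.000)
cell (1,6): code 1000 → (2.000,6.851)–(1.075,6.000)
cell (2,4): code 0110 → (2.000,4.561)–(3.000,4.913)
cell (2,6): code 1001 → (3.000,6.472)–(2.000,6.851)
cell (3,4): code 0010 → (3.000,4.913)–(3.084,5.000)
cell (3,5): code 0011 → (3.084,5.000)–(3.342,6.000)
cell (3,6): code 0001 → (3.342,6.000)–(3.000,6.472)
total: 8 segments, chained into 1 closed loop(s), length Σ = 6.936094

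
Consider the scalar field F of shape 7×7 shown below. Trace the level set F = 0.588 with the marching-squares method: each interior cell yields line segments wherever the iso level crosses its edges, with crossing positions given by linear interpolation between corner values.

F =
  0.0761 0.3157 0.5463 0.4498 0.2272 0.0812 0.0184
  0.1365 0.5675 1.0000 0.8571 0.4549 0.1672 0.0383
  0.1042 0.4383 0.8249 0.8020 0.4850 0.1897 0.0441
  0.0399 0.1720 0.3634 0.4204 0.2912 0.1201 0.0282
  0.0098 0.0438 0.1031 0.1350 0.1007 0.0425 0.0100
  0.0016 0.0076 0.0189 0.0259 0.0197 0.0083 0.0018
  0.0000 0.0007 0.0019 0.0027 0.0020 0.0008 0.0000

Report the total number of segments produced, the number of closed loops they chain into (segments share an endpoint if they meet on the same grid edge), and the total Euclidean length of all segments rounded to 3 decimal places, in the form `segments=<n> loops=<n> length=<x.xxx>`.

segments=8 loops=1 length=8.021

cell (0,1): code 0100 → (0.092,2.000)–(1.000,1.047)
cell (0,2): code 1100 → (0.339,3.000)–(0.092,2.000)
cell (0,3): code 1000 → (1.000,3.669)–(0.339,3.000)
cell (1,1): code 0110 → (1.000,1.047)–(2.000,1.387)
cell (1,3): code 1001 → (2.000,3.675)–(1.000,3.669)
cell (2,1): code 0010 → (2.000,1.387)–(2.513,2.000)
cell (2,2): code 0011 → (2.513,2.000)–(2.561,3.000)
cell (2,3): code 0001 → (2.561,3.000)–(2.000,3.675)
total: 8 segments, chained into 1 closed loop(s), length Σ = 8.020840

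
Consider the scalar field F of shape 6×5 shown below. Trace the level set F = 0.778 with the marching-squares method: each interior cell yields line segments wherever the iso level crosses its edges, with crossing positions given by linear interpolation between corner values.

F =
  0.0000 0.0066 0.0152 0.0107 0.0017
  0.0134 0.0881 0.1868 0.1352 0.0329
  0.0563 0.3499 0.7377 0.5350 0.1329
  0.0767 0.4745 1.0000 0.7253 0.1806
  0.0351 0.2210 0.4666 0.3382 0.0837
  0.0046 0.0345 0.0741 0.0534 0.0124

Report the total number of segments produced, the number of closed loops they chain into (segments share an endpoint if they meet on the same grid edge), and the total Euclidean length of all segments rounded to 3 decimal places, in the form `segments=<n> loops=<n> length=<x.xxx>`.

segments=4 loops=1 length=3.618

cell (2,1): code 0100 → (2.154,2.000)–(3.000,1.578)
cell (2,2): code 1000 → (3.000,2.808)–(2.154,2.000)
cell (3,1): code 0010 → (3.000,1.578)–(3.416,2.000)
cell (3,2): code 0001 → (3.416,2.000)–(3.000,2.808)
total: 4 segments, chained into 1 closed loop(s), length Σ = 3.618227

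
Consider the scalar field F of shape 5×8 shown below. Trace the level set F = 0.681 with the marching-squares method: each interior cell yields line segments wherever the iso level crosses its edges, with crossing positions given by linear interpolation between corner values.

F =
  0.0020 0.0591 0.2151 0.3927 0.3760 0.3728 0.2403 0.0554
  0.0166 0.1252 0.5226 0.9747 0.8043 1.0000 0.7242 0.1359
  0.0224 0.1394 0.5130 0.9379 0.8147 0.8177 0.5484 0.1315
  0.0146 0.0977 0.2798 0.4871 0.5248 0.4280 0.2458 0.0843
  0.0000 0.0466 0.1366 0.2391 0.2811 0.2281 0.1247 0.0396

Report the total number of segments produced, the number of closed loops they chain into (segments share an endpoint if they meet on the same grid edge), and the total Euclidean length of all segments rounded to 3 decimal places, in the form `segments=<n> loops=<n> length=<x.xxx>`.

cell (0,2): code 0100 → (0.495,3.000)–(1.000,2.350)
cell (0,3): code 1100 → (0.712,4.000)–(0.495,3.000)
cell (0,4): code 1100 → (0.491,5.000)–(0.712,4.000)
cell (0,5): code 1100 → (0.911,6.000)–(0.491,5.000)
cell (0,6): code 1000 → (1.000,6.073)–(0.911,6.000)
cell (1,2): code 0110 → (1.000,2.350)–(2.000,2.395)
cell (1,5): code 1011 → (2.000,5.508)–(1.246,6.000)
cell (1,6): code 0001 → (1.246,6.000)–(1.000,6.073)
cell (2,2): code 0010 → (2.000,2.395)–(2.570,3.000)
cell (2,3): code 0011 → (2.570,3.000)–(2.461,4.000)
cell (2,4): code 0011 → (2.461,4.000)–(2.351,5.000)
cell (2,5): code 0001 → (2.351,5.000)–(2.000,5.508)
total: 12 segments, chained into 1 closed loop(s), length Σ = 9.687942

segments=12 loops=1 length=9.688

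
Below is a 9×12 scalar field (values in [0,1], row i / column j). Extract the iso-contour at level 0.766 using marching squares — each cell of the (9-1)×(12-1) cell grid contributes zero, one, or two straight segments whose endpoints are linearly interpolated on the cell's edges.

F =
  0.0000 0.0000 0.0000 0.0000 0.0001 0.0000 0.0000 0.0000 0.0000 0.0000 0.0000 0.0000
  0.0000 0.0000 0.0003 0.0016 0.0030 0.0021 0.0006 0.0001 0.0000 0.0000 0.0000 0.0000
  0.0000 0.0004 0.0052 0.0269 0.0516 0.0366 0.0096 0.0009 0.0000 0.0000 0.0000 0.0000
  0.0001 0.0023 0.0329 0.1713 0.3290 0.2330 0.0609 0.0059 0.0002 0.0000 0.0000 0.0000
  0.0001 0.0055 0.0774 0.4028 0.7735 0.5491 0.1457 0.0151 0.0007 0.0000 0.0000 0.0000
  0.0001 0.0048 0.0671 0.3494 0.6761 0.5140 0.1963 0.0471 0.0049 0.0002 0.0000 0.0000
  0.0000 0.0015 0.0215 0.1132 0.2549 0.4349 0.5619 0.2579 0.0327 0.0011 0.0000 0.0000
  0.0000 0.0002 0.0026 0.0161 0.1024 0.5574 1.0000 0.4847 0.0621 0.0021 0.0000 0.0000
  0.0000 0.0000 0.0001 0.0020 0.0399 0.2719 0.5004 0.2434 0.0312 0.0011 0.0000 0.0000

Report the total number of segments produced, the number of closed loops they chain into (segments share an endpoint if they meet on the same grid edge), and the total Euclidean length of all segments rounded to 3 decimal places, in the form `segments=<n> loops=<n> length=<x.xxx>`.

segments=8 loops=2 length=3.039

cell (3,3): code 0100 → (3.983,4.000)–(4.000,3.980)
cell (3,4): code 1000 → (4.000,4.033)–(3.983,4.000)
cell (4,3): code 0010 → (4.000,3.980)–(4.077,4.000)
cell (4,4): code 0001 → (4.077,4.000)–(4.000,4.033)
cell (6,5): code 0100 → (6.466,6.000)–(7.000,5.471)
cell (6,6): code 1000 → (7.000,6.454)–(6.466,6.000)
cell (7,5): code 0010 → (7.000,5.471)–(7.468,6.000)
cell (7,6): code 0001 → (7.468,6.000)–(7.000,6.454)
total: 8 segments, chained into 2 closed loop(s), length Σ = 3.038642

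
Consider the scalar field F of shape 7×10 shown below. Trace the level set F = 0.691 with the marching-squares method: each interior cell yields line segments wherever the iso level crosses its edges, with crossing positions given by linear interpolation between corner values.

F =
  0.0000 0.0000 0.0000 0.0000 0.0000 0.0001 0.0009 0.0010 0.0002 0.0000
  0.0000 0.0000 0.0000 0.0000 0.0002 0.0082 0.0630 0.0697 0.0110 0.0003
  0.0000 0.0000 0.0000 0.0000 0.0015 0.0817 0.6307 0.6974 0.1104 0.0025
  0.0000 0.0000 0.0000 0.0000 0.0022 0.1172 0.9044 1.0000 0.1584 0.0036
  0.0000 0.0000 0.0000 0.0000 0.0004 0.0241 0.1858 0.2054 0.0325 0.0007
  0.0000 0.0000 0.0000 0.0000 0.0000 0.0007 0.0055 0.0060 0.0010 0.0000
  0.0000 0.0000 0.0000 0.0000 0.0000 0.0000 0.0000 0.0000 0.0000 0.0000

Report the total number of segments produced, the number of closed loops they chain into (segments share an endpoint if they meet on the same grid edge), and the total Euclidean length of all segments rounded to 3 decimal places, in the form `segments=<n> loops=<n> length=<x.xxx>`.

segments=8 loops=1 length=4.870

cell (1,6): code 0100 → (1.990,7.000)–(2.000,6.904)
cell (1,7): code 1000 → (2.000,7.011)–(1.990,7.000)
cell (2,5): code 0100 → (2.220,6.000)–(3.000,5.729)
cell (2,6): code 1110 → (2.000,6.904)–(2.220,6.000)
cell (2,7): code 1001 → (3.000,7.367)–(2.000,7.011)
cell (3,5): code 0010 → (3.000,5.729)–(3.297,6.000)
cell (3,6): code 0011 → (3.297,6.000)–(3.389,7.000)
cell (3,7): code 0001 → (3.389,7.000)–(3.000,7.367)
total: 8 segments, chained into 1 closed loop(s), length Σ = 4.870080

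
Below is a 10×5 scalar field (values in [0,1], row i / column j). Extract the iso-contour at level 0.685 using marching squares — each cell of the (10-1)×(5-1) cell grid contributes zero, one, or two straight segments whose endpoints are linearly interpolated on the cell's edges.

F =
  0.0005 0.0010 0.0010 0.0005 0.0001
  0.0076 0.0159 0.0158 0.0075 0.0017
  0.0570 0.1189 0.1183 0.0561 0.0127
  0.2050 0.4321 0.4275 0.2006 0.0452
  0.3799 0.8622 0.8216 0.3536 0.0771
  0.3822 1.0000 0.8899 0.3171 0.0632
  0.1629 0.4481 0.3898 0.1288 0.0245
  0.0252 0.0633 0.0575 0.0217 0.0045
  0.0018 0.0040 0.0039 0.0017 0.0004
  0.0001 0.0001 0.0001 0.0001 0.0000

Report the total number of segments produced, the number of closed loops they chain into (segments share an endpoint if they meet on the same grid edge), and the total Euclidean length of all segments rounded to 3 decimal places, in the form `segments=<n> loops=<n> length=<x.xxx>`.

cell (3,0): code 0100 → (3.588,1.000)–(4.000,0.633)
cell (3,1): code 1100 → (3.653,2.000)–(3.588,1.000)
cell (3,2): code 1000 → (4.000,2.292)–(3.653,2.000)
cell (4,0): code 0110 → (4.000,0.633)–(5.000,0.490)
cell (4,2): code 1001 → (5.000,2.358)–(4.000,2.292)
cell (5,0): code 0010 → (5.000,0.490)–(5.571,1.000)
cell (5,1): code 0011 → (5.571,1.000)–(5.410,2.000)
cell (5,2): code 0001 → (5.410,2.000)–(5.000,2.358)
total: 8 segments, chained into 1 closed loop(s), length Σ = 6.341677

segments=8 loops=1 length=6.342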